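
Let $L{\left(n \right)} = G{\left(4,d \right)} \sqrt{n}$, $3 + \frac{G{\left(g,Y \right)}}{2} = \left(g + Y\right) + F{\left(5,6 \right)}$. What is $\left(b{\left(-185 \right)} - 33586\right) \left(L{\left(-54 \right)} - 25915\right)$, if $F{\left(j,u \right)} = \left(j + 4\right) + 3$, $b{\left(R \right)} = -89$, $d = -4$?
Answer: $872687625 - 1818450 i \sqrt{6} \approx 8.7269 \cdot 10^{8} - 4.4543 \cdot 10^{6} i$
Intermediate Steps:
$F{\left(j,u \right)} = 7 + j$ ($F{\left(j,u \right)} = \left(4 + j\right) + 3 = 7 + j$)
$G{\left(g,Y \right)} = 18 + 2 Y + 2 g$ ($G{\left(g,Y \right)} = -6 + 2 \left(\left(g + Y\right) + \left(7 + 5\right)\right) = -6 + 2 \left(\left(Y + g\right) + 12\right) = -6 + 2 \left(12 + Y + g\right) = -6 + \left(24 + 2 Y + 2 g\right) = 18 + 2 Y + 2 g$)
$L{\left(n \right)} = 18 \sqrt{n}$ ($L{\left(n \right)} = \left(18 + 2 \left(-4\right) + 2 \cdot 4\right) \sqrt{n} = \left(18 - 8 + 8\right) \sqrt{n} = 18 \sqrt{n}$)
$\left(b{\left(-185 \right)} - 33586\right) \left(L{\left(-54 \right)} - 25915\right) = \left(-89 - 33586\right) \left(18 \sqrt{-54} - 25915\right) = - 33675 \left(18 \cdot 3 i \sqrt{6} - 25915\right) = - 33675 \left(54 i \sqrt{6} - 25915\right) = - 33675 \left(-25915 + 54 i \sqrt{6}\right) = 872687625 - 1818450 i \sqrt{6}$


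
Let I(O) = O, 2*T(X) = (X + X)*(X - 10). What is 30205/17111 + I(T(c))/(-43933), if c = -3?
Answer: 1326328936/751737563 ≈ 1.7644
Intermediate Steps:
T(X) = X*(-10 + X) (T(X) = ((X + X)*(X - 10))/2 = ((2*X)*(-10 + X))/2 = (2*X*(-10 + X))/2 = X*(-10 + X))
30205/17111 + I(T(c))/(-43933) = 30205/17111 - 3*(-10 - 3)/(-43933) = 30205*(1/17111) - 3*(-13)*(-1/43933) = 30205/17111 + 39*(-1/43933) = 30205/17111 - 39/43933 = 1326328936/751737563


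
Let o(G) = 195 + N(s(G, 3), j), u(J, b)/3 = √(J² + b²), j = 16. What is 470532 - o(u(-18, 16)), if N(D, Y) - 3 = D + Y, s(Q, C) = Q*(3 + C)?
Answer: 470318 - 36*√145 ≈ 4.6988e+5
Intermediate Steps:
N(D, Y) = 3 + D + Y (N(D, Y) = 3 + (D + Y) = 3 + D + Y)
u(J, b) = 3*√(J² + b²)
o(G) = 214 + 6*G (o(G) = 195 + (3 + G*(3 + 3) + 16) = 195 + (3 + G*6 + 16) = 195 + (3 + 6*G + 16) = 195 + (19 + 6*G) = 214 + 6*G)
470532 - o(u(-18, 16)) = 470532 - (214 + 6*(3*√((-18)² + 16²))) = 470532 - (214 + 6*(3*√(324 + 256))) = 470532 - (214 + 6*(3*√580)) = 470532 - (214 + 6*(3*(2*√145))) = 470532 - (214 + 6*(6*√145)) = 470532 - (214 + 36*√145) = 470532 + (-214 - 36*√145) = 470318 - 36*√145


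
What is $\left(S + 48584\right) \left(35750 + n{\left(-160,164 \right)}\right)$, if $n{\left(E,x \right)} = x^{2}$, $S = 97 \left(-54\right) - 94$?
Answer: $2709564792$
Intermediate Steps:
$S = -5332$ ($S = -5238 - 94 = -5332$)
$\left(S + 48584\right) \left(35750 + n{\left(-160,164 \right)}\right) = \left(-5332 + 48584\right) \left(35750 + 164^{2}\right) = 43252 \left(35750 + 26896\right) = 43252 \cdot 62646 = 2709564792$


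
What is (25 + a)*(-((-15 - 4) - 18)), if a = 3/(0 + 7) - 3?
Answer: 5809/7 ≈ 829.86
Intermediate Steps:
a = -18/7 (a = 3/7 - 3 = -18/7 ≈ -2.5714)
(25 + a)*(-((-15 - 4) - 18)) = (25 - 18/7)*(-((-15 - 4) - 18)) = 157*(-(-19 - 18))/7 = 157*(-1*(-37))/7 = (157/7)*37 = 5809/7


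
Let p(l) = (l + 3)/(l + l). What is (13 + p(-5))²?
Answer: 4356/25 ≈ 174.24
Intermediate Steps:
p(l) = (3 + l)/(2*l) (p(l) = (3 + l)/((2*l)) = (3 + l)*(1/(2*l)) = (3 + l)/(2*l))
(13 + p(-5))² = (13 + (½)*(3 - 5)/(-5))² = (13 + (½)*(-⅕)*(-2))² = (13 + ⅕)² = (66/5)² = 4356/25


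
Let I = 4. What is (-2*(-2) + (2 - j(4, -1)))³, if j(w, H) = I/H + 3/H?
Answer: 2197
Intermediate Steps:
j(w, H) = 7/H (j(w, H) = 4/H + 3/H = 7/H)
(-2*(-2) + (2 - j(4, -1)))³ = (-2*(-2) + (2 - 7/(-1)))³ = (4 + (2 - 7*(-1)))³ = (4 + (2 - 1*(-7)))³ = (4 + (2 + 7))³ = (4 + 9)³ = 13³ = 2197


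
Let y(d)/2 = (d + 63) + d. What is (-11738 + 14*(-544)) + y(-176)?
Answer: -19932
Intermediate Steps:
y(d) = 126 + 4*d (y(d) = 2*((d + 63) + d) = 2*((63 + d) + d) = 2*(63 + 2*d) = 126 + 4*d)
(-11738 + 14*(-544)) + y(-176) = (-11738 + 14*(-544)) + (126 + 4*(-176)) = (-11738 - 7616) + (126 - 704) = -19354 - 578 = -19932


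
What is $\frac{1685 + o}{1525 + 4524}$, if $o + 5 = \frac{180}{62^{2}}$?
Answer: $\frac{1614525}{5813089} \approx 0.27774$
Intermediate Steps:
$o = - \frac{4760}{961}$ ($o = -5 + \frac{180}{62^{2}} = -5 + \frac{180}{3844} = -5 + 180 \cdot \frac{1}{3844} = -5 + \frac{45}{961} = - \frac{4760}{961} \approx -4.9532$)
$\frac{1685 + o}{1525 + 4524} = \frac{1685 - \frac{4760}{961}}{1525 + 4524} = \frac{1614525}{961 \cdot 6049} = \frac{1614525}{961} \cdot \frac{1}{6049} = \frac{1614525}{5813089}$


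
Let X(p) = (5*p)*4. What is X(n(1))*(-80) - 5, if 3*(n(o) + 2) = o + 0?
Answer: 7985/3 ≈ 2661.7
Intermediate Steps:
n(o) = -2 + o/3 (n(o) = -2 + (o + 0)/3 = -2 + o/3)
X(p) = 20*p
X(n(1))*(-80) - 5 = (20*(-2 + (1/3)*1))*(-80) - 5 = (20*(-2 + 1/3))*(-80) - 5 = (20*(-5/3))*(-80) - 5 = -100/3*(-80) - 5 = 8000/3 - 5 = 7985/3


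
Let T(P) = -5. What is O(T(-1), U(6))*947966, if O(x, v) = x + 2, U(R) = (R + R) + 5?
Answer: -2843898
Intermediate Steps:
U(R) = 5 + 2*R (U(R) = 2*R + 5 = 5 + 2*R)
O(x, v) = 2 + x
O(T(-1), U(6))*947966 = (2 - 5)*947966 = -3*947966 = -2843898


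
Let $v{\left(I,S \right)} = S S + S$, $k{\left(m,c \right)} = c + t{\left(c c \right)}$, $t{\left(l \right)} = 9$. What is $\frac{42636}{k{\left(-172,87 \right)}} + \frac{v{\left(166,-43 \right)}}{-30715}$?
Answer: $\frac{109115947}{245720} \approx 444.07$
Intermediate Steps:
$k{\left(m,c \right)} = 9 + c$ ($k{\left(m,c \right)} = c + 9 = 9 + c$)
$v{\left(I,S \right)} = S + S^{2}$ ($v{\left(I,S \right)} = S^{2} + S = S + S^{2}$)
$\frac{42636}{k{\left(-172,87 \right)}} + \frac{v{\left(166,-43 \right)}}{-30715} = \frac{42636}{9 + 87} + \frac{\left(-43\right) \left(1 - 43\right)}{-30715} = \frac{42636}{96} + \left(-43\right) \left(-42\right) \left(- \frac{1}{30715}\right) = 42636 \cdot \frac{1}{96} + 1806 \left(- \frac{1}{30715}\right) = \frac{3553}{8} - \frac{1806}{30715} = \frac{109115947}{245720}$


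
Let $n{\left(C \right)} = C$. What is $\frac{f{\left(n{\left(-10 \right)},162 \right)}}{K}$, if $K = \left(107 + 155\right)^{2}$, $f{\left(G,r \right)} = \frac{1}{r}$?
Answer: $\frac{1}{11120328} \approx 8.9925 \cdot 10^{-8}$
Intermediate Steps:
$K = 68644$ ($K = 262^{2} = 68644$)
$\frac{f{\left(n{\left(-10 \right)},162 \right)}}{K} = \frac{1}{162 \cdot 68644} = \frac{1}{162} \cdot \frac{1}{68644} = \frac{1}{11120328}$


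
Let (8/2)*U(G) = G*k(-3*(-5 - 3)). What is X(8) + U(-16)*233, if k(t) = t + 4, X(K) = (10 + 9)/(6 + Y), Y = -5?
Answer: -26077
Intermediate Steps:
X(K) = 19 (X(K) = (10 + 9)/(6 - 5) = 19/1 = 19*1 = 19)
k(t) = 4 + t
U(G) = 7*G (U(G) = (G*(4 - 3*(-5 - 3)))/4 = (G*(4 - 3*(-8)))/4 = (G*(4 + 24))/4 = (G*28)/4 = (28*G)/4 = 7*G)
X(8) + U(-16)*233 = 19 + (7*(-16))*233 = 19 - 112*233 = 19 - 26096 = -26077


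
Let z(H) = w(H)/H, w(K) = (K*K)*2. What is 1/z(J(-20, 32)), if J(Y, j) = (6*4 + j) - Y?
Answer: 1/152 ≈ 0.0065789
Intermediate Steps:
J(Y, j) = 24 + j - Y (J(Y, j) = (24 + j) - Y = 24 + j - Y)
w(K) = 2*K**2 (w(K) = K**2*2 = 2*K**2)
z(H) = 2*H (z(H) = (2*H**2)/H = 2*H)
1/z(J(-20, 32)) = 1/(2*(24 + 32 - 1*(-20))) = 1/(2*(24 + 32 + 20)) = 1/(2*76) = 1/152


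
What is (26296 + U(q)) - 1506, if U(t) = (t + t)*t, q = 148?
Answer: 68598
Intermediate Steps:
U(t) = 2*t² (U(t) = (2*t)*t = 2*t²)
(26296 + U(q)) - 1506 = (26296 + 2*148²) - 1506 = (26296 + 2*21904) - 1506 = (26296 + 43808) - 1506 = 70104 - 1506 = 68598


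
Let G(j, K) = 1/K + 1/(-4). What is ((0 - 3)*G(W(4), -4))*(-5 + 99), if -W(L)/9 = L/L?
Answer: 141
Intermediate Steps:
W(L) = -9 (W(L) = -9*L/L = -9*1 = -9)
G(j, K) = -1/4 + 1/K (G(j, K) = 1/K + 1*(-1/4) = 1/K - 1/4 = -1/4 + 1/K)
((0 - 3)*G(W(4), -4))*(-5 + 99) = ((0 - 3)*((1/4)*(4 - 1*(-4))/(-4)))*(-5 + 99) = -3*(-1)*(4 + 4)/(4*4)*94 = -3*(-1)*8/(4*4)*94 = -3*(-1/2)*94 = (3/2)*94 = 141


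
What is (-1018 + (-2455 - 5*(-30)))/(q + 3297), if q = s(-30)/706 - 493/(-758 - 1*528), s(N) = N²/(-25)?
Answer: -1508502434/1496850407 ≈ -1.0078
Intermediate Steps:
s(N) = -N²/25
q = 150881/453958 (q = -1/25*(-30)²/706 - 493/(-758 - 1*528) = -1/25*900*(1/706) - 493/(-758 - 528) = -36*1/706 - 493/(-1286) = -18/353 - 493*(-1/1286) = -18/353 + 493/1286 = 150881/453958 ≈ 0.33237)
(-1018 + (-2455 - 5*(-30)))/(q + 3297) = (-1018 + (-2455 - 5*(-30)))/(150881/453958 + 3297) = (-1018 + (-2455 + 150))/(1496850407/453958) = (-1018 - 2305)*(453958/1496850407) = -3323*453958/1496850407 = -1508502434/1496850407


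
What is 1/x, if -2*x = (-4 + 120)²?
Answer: -1/6728 ≈ -0.00014863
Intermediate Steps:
x = -6728 (x = -(-4 + 120)²/2 = -½*116² = -½*13456 = -6728)
1/x = 1/(-6728) = -1/6728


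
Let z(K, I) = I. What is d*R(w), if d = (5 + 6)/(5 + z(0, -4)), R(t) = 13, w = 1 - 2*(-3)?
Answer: 143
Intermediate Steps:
w = 7 (w = 1 + 6 = 7)
d = 11 (d = (5 + 6)/(5 - 4) = 11/1 = 11*1 = 11)
d*R(w) = 11*13 = 143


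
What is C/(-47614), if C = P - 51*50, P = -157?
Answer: 2707/47614 ≈ 0.056853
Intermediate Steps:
C = -2707 (C = -157 - 51*50 = -157 - 2550 = -2707)
C/(-47614) = -2707/(-47614) = -2707*(-1/47614) = 2707/47614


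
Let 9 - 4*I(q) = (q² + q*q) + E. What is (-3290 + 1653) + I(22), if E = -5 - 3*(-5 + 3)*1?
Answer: -1877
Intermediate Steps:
E = 1 (E = -5 - 3*(-2)*1 = -5 + 6*1 = -5 + 6 = 1)
I(q) = 2 - q²/2 (I(q) = 9/4 - ((q² + q*q) + 1)/4 = 9/4 - ((q² + q²) + 1)/4 = 9/4 - (2*q² + 1)/4 = 9/4 - (1 + 2*q²)/4 = 9/4 + (-¼ - q²/2) = 2 - q²/2)
(-3290 + 1653) + I(22) = (-3290 + 1653) + (2 - ½*22²) = -1637 + (2 - ½*484) = -1637 + (2 - 242) = -1637 - 240 = -1877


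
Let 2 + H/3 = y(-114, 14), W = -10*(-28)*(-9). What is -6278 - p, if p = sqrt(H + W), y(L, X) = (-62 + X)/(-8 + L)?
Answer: -6278 - I*sqrt(9394854)/61 ≈ -6278.0 - 50.248*I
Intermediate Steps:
W = -2520 (W = 280*(-9) = -2520)
y(L, X) = (-62 + X)/(-8 + L)
H = -294/61 (H = -6 + 3*((-62 + 14)/(-8 - 114)) = -6 + 3*(-48/(-122)) = -6 + 3*(-1/122*(-48)) = -6 + 3*(24/61) = -6 + 72/61 = -294/61 ≈ -4.8197)
p = I*sqrt(9394854)/61 (p = sqrt(-294/61 - 2520) = sqrt(-154014/61) = I*sqrt(9394854)/61 ≈ 50.248*I)
-6278 - p = -6278 - I*sqrt(9394854)/61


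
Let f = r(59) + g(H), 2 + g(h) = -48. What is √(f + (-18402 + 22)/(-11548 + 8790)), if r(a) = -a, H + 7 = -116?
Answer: I*√194605859/1379 ≈ 10.116*I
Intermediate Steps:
H = -123 (H = -7 - 116 = -123)
g(h) = -50 (g(h) = -2 - 48 = -50)
f = -109 (f = -1*59 - 50 = -59 - 50 = -109)
√(f + (-18402 + 22)/(-11548 + 8790)) = √(-109 + (-18402 + 22)/(-11548 + 8790)) = √(-109 - 18380/(-2758)) = √(-109 - 18380*(-1/2758)) = √(-109 + 9190/1379) = √(-141121/1379) = I*√194605859/1379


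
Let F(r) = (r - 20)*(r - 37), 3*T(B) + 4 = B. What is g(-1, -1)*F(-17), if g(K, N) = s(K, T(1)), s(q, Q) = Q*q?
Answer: 1998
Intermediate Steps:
T(B) = -4/3 + B/3
g(K, N) = -K (g(K, N) = (-4/3 + (⅓)*1)*K = (-4/3 + ⅓)*K = -K)
F(r) = (-37 + r)*(-20 + r) (F(r) = (-20 + r)*(-37 + r) = (-37 + r)*(-20 + r))
g(-1, -1)*F(-17) = (-1*(-1))*(740 + (-17)² - 57*(-17)) = 1*(740 + 289 + 969) = 1*1998 = 1998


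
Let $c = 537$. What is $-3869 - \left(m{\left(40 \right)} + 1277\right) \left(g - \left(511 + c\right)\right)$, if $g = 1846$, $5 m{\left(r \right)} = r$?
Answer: $-1029299$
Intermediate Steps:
$m{\left(r \right)} = \frac{r}{5}$
$-3869 - \left(m{\left(40 \right)} + 1277\right) \left(g - \left(511 + c\right)\right) = -3869 - \left(\frac{1}{5} \cdot 40 + 1277\right) \left(1846 - 1048\right) = -3869 - \left(8 + 1277\right) \left(1846 - 1048\right) = -3869 - 1285 \left(1846 - 1048\right) = -3869 - 1285 \cdot 798 = -3869 - 1025430 = -1029299$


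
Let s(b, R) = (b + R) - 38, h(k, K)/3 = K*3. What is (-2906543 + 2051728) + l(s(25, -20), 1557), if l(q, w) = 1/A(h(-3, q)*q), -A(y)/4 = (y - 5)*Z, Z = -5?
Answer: -167475354799/195920 ≈ -8.5482e+5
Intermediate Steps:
h(k, K) = 9*K (h(k, K) = 3*(K*3) = 3*(3*K) = 9*K)
s(b, R) = -38 + R + b (s(b, R) = (R + b) - 38 = -38 + R + b)
A(y) = -100 + 20*y (A(y) = -4*(y - 5)*(-5) = -4*(-5 + y)*(-5) = -4*(25 - 5*y) = -100 + 20*y)
l(q, w) = 1/(-100 + 180*q²) (l(q, w) = 1/(-100 + 20*((9*q)*q)) = 1/(-100 + 20*(9*q²)) = 1/(-100 + 180*q²))
(-2906543 + 2051728) + l(s(25, -20), 1557) = (-2906543 + 2051728) + 1/(20*(-5 + 9*(-38 - 20 + 25)²)) = -854815 + 1/(20*(-5 + 9*(-33)²)) = -854815 + 1/(20*(-5 + 9*1089)) = -854815 + 1/(20*(-5 + 9801)) = -854815 + (1/20)/9796 = -854815 + (1/20)*(1/9796) = -854815 + 1/195920 = -167475354799/195920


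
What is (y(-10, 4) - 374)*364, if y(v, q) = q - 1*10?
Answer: -138320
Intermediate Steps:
y(v, q) = -10 + q (y(v, q) = q - 10 = -10 + q)
(y(-10, 4) - 374)*364 = ((-10 + 4) - 374)*364 = (-6 - 374)*364 = -380*364 = -138320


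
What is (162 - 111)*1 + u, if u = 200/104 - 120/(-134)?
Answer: 46876/871 ≈ 53.819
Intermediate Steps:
u = 2455/871 (u = 200*(1/104) - 120*(-1/134) = 25/13 + 60/67 = 2455/871 ≈ 2.8186)
(162 - 111)*1 + u = (162 - 111)*1 + 2455/871 = 51*1 + 2455/871 = 51 + 2455/871 = 46876/871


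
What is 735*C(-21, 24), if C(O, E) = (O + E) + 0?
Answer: 2205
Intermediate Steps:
C(O, E) = E + O (C(O, E) = (E + O) + 0 = E + O)
735*C(-21, 24) = 735*(24 - 21) = 735*3 = 2205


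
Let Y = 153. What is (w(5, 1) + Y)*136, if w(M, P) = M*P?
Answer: 21488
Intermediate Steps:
(w(5, 1) + Y)*136 = (5*1 + 153)*136 = (5 + 153)*136 = 158*136 = 21488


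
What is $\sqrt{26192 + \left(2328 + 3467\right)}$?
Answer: $\sqrt{31987} \approx 178.85$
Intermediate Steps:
$\sqrt{26192 + \left(2328 + 3467\right)} = \sqrt{26192 + 5795} = \sqrt{31987}$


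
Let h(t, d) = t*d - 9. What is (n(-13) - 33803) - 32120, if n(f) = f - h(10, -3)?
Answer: -65897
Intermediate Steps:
h(t, d) = -9 + d*t (h(t, d) = d*t - 9 = -9 + d*t)
n(f) = 39 + f (n(f) = f - (-9 - 3*10) = f - (-9 - 30) = f - 1*(-39) = f + 39 = 39 + f)
(n(-13) - 33803) - 32120 = ((39 - 13) - 33803) - 32120 = (26 - 33803) - 32120 = -33777 - 32120 = -65897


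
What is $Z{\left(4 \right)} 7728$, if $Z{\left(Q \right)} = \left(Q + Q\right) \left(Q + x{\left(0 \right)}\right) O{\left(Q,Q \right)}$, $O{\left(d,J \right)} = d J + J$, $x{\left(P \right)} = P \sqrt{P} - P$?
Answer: $4945920$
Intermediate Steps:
$x{\left(P \right)} = P^{\frac{3}{2}} - P$
$O{\left(d,J \right)} = J + J d$ ($O{\left(d,J \right)} = J d + J = J + J d$)
$Z{\left(Q \right)} = 2 Q^{3} \left(1 + Q\right)$ ($Z{\left(Q \right)} = \left(Q + Q\right) \left(Q + \left(0^{\frac{3}{2}} - 0\right)\right) Q \left(1 + Q\right) = 2 Q \left(Q + \left(0 + 0\right)\right) Q \left(1 + Q\right) = 2 Q \left(Q + 0\right) Q \left(1 + Q\right) = 2 Q Q Q \left(1 + Q\right) = 2 Q^{2} Q \left(1 + Q\right) = 2 Q^{3} \left(1 + Q\right)$)
$Z{\left(4 \right)} 7728 = 2 \cdot 4^{3} \left(1 + 4\right) 7728 = 2 \cdot 64 \cdot 5 \cdot 7728 = 640 \cdot 7728 = 4945920$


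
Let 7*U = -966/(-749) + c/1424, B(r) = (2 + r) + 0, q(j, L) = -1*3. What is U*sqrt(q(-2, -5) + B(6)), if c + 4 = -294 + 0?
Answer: 11759*sqrt(5)/76184 ≈ 0.34514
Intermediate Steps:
q(j, L) = -3
c = -298 (c = -4 + (-294 + 0) = -4 - 294 = -298)
B(r) = 2 + r
U = 11759/76184 (U = (-966/(-749) - 298/1424)/7 = (-966*(-1/749) - 298*1/1424)/7 = (138/107 - 149/712)/7 = (1/7)*(82313/76184) = 11759/76184 ≈ 0.15435)
U*sqrt(q(-2, -5) + B(6)) = 11759*sqrt(-3 + (2 + 6))/76184 = 11759*sqrt(-3 + 8)/76184 = 11759*sqrt(5)/76184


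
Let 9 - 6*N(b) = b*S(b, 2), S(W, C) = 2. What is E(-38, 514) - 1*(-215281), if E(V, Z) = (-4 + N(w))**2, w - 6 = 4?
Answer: 7751341/36 ≈ 2.1532e+5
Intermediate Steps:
w = 10 (w = 6 + 4 = 10)
N(b) = 3/2 - b/3 (N(b) = 3/2 - b*2/6 = 3/2 - b/3)
E(V, Z) = 1225/36 (E(V, Z) = (-4 + (3/2 - 1/3*10))**2 = (-4 + (3/2 - 10/3))**2 = (-4 - 11/6)**2 = (-35/6)**2 = 1225/36)
E(-38, 514) - 1*(-215281) = 1225/36 - 1*(-215281) = 1225/36 + 215281 = 7751341/36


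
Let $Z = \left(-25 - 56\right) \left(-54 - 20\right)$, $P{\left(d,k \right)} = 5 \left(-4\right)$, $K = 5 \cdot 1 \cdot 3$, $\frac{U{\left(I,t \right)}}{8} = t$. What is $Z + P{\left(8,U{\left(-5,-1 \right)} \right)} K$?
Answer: $5694$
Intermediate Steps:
$U{\left(I,t \right)} = 8 t$
$K = 15$ ($K = 5 \cdot 3 = 15$)
$P{\left(d,k \right)} = -20$
$Z = 5994$ ($Z = \left(-81\right) \left(-74\right) = 5994$)
$Z + P{\left(8,U{\left(-5,-1 \right)} \right)} K = 5994 - 300 = 5694$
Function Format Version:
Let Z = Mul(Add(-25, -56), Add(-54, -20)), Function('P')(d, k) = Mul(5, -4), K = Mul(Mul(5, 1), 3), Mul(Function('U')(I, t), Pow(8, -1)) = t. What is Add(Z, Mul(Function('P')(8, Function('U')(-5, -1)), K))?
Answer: 5694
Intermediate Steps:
Function('U')(I, t) = Mul(8, t)
K = 15 (K = Mul(5, 3) = 15)
Function('P')(d, k) = -20
Z = 5994 (Z = Mul(-81, -74) = 5994)
Add(Z, Mul(Function('P')(8, Function('U')(-5, -1)), K)) = Add(5994, Mul(-20, 15)) = Add(5994, -300) = 5694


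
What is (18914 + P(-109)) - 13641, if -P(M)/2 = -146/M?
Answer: 574465/109 ≈ 5270.3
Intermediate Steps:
P(M) = 292/M (P(M) = -(-292)/M = 292/M)
(18914 + P(-109)) - 13641 = (18914 + 292/(-109)) - 13641 = (18914 + 292*(-1/109)) - 13641 = (18914 - 292/109) - 13641 = 2061334/109 - 13641 = 574465/109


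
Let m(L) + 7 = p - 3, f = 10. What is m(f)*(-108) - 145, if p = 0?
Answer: 935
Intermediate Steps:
m(L) = -10 (m(L) = -7 + (0 - 3) = -7 - 3 = -10)
m(f)*(-108) - 145 = -10*(-108) - 145 = 1080 - 145 = 935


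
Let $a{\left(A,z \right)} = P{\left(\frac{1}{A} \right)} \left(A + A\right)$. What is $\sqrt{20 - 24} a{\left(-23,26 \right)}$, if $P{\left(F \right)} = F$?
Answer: $4 i \approx 4.0 i$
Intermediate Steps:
$a{\left(A,z \right)} = 2$ ($a{\left(A,z \right)} = \frac{A + A}{A} = \frac{2 A}{A} = 2$)
$\sqrt{20 - 24} a{\left(-23,26 \right)} = \sqrt{20 - 24} \cdot 2 = \sqrt{-4} \cdot 2 = 2 i 2 = 4 i$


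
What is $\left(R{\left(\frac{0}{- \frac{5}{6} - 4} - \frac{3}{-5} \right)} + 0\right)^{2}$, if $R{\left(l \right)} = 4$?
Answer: $16$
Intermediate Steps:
$\left(R{\left(\frac{0}{- \frac{5}{6} - 4} - \frac{3}{-5} \right)} + 0\right)^{2} = \left(4 + 0\right)^{2} = 4^{2} = 16$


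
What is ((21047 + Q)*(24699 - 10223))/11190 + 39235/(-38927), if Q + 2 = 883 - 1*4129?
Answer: 238795869969/10371265 ≈ 23025.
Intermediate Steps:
Q = -3248 (Q = -2 + (883 - 1*4129) = -2 + (883 - 4129) = -2 - 3246 = -3248)
((21047 + Q)*(24699 - 10223))/11190 + 39235/(-38927) = ((21047 - 3248)*(24699 - 10223))/11190 + 39235/(-38927) = (17799*14476)*(1/11190) + 39235*(-1/38927) = 257658324*(1/11190) - 5605/5561 = 42943054/1865 - 5605/5561 = 238795869969/10371265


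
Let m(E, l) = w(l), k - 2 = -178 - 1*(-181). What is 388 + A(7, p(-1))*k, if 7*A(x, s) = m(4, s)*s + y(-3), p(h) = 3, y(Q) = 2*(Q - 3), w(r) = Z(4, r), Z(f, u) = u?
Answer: 2701/7 ≈ 385.86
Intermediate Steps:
k = 5 (k = 2 + (-178 - 1*(-181)) = 2 + (-178 + 181) = 2 + 3 = 5)
w(r) = r
y(Q) = -6 + 2*Q (y(Q) = 2*(-3 + Q) = -6 + 2*Q)
m(E, l) = l
A(x, s) = -12/7 + s²/7 (A(x, s) = (s*s + (-6 + 2*(-3)))/7 = (s² + (-6 - 6))/7 = (s² - 12)/7 = (-12 + s²)/7 = -12/7 + s²/7)
388 + A(7, p(-1))*k = 388 + (-12/7 + (⅐)*3²)*5 = 388 + (-12/7 + (⅐)*9)*5 = 388 + (-12/7 + 9/7)*5 = 388 - 3/7*5 = 388 - 15/7 = 2701/7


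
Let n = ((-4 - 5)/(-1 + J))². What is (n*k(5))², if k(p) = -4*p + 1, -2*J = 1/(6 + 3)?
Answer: 688747536/361 ≈ 1.9079e+6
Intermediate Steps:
J = -1/18 (J = -1/(2*(6 + 3)) = -½/9 = -½*⅑ = -1/18 ≈ -0.055556)
k(p) = 1 - 4*p
n = 26244/361 (n = ((-4 - 5)/(-1 - 1/18))² = (-9/(-19/18))² = (-9*(-18/19))² = (162/19)² = 26244/361 ≈ 72.698)
(n*k(5))² = (26244*(1 - 4*5)/361)² = (26244*(1 - 20)/361)² = ((26244/361)*(-19))² = (-26244/19)² = 688747536/361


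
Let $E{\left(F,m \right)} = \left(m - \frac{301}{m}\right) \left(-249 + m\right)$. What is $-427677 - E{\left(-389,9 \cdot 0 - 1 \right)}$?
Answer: $-352677$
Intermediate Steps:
$E{\left(F,m \right)} = \left(-249 + m\right) \left(m - \frac{301}{m}\right)$
$-427677 - E{\left(-389,9 \cdot 0 - 1 \right)} = -427677 - \left(-301 + \left(9 \cdot 0 - 1\right)^{2} - 249 \left(9 \cdot 0 - 1\right) + \frac{74949}{9 \cdot 0 - 1}\right) = -427677 - \left(-301 + \left(0 - 1\right)^{2} - 249 \left(0 - 1\right) + \frac{74949}{0 - 1}\right) = -427677 - \left(-301 + \left(-1\right)^{2} - -249 + \frac{74949}{-1}\right) = -427677 - \left(-301 + 1 + 249 + 74949 \left(-1\right)\right) = -427677 - \left(-301 + 1 + 249 - 74949\right) = -427677 - -75000 = -427677 + 75000 = -352677$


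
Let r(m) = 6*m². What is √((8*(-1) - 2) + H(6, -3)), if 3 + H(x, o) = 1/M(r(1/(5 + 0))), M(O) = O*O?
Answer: √157/6 ≈ 2.0883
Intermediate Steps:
M(O) = O²
H(x, o) = 517/36 (H(x, o) = -3 + 1/((6*(1/(5 + 0))²)²) = -3 + 1/((6*(1/5)²)²) = -3 + 1/((6*(⅕)²)²) = -3 + 1/((6*(1/25))²) = -3 + 1/((6/25)²) = -3 + 1/(36/625) = -3 + 625/36 = 517/36)
√((8*(-1) - 2) + H(6, -3)) = √((8*(-1) - 2) + 517/36) = √((-8 - 2) + 517/36) = √(-10 + 517/36) = √(157/36) = √157/6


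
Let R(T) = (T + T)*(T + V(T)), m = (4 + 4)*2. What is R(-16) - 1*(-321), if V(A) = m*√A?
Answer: 833 - 2048*I ≈ 833.0 - 2048.0*I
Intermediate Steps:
m = 16 (m = 8*2 = 16)
V(A) = 16*√A
R(T) = 2*T*(T + 16*√T) (R(T) = (T + T)*(T + 16*√T) = (2*T)*(T + 16*√T) = 2*T*(T + 16*√T))
R(-16) - 1*(-321) = 2*(-16)*(-16 + 16*√(-16)) - 1*(-321) = 2*(-16)*(-16 + 16*(4*I)) + 321 = 2*(-16)*(-16 + 64*I) + 321 = (512 - 2048*I) + 321 = 833 - 2048*I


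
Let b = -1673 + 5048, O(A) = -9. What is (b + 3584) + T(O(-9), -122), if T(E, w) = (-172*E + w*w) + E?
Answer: 23382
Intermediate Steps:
b = 3375
T(E, w) = w² - 171*E (T(E, w) = (-172*E + w²) + E = (w² - 172*E) + E = w² - 171*E)
(b + 3584) + T(O(-9), -122) = (3375 + 3584) + ((-122)² - 171*(-9)) = 6959 + (14884 + 1539) = 6959 + 16423 = 23382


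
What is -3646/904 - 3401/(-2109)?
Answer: -121445/50172 ≈ -2.4206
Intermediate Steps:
-3646/904 - 3401/(-2109) = -3646*1/904 - 3401*(-1/2109) = -1823/452 + 179/111 = -121445/50172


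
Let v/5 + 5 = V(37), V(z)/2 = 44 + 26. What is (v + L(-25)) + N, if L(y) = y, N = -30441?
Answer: -29791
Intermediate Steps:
V(z) = 140 (V(z) = 2*(44 + 26) = 2*70 = 140)
v = 675 (v = -25 + 5*140 = -25 + 700 = 675)
(v + L(-25)) + N = (675 - 25) - 30441 = 650 - 30441 = -29791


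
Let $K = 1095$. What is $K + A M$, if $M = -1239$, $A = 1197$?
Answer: $-1481988$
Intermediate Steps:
$K + A M = 1095 + 1197 \left(-1239\right) = 1095 - 1483083 = -1481988$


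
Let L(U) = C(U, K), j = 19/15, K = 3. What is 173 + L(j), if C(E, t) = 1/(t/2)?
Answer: 521/3 ≈ 173.67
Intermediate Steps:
j = 19/15 (j = 19*(1/15) = 19/15 ≈ 1.2667)
C(E, t) = 2/t (C(E, t) = 1/(t*(½)) = 1/(t/2) = 2/t)
L(U) = ⅔ (L(U) = 2/3 = 2*(⅓) = ⅔)
173 + L(j) = 173 + ⅔ = 521/3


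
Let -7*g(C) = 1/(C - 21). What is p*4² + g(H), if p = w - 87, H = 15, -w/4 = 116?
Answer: -370271/42 ≈ -8816.0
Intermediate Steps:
w = -464 (w = -4*116 = -464)
g(C) = -1/(7*(-21 + C)) (g(C) = -1/(7*(C - 21)) = -1/(7*(-21 + C)))
p = -551 (p = -464 - 87 = -551)
p*4² + g(H) = -551*4² - 1/(-147 + 7*15) = -551*16 - 1/(-147 + 105) = -8816 - 1/(-42) = -8816 - 1*(-1/42) = -8816 + 1/42 = -370271/42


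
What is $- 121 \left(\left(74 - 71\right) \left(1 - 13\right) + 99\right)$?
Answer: $-7623$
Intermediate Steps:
$- 121 \left(\left(74 - 71\right) \left(1 - 13\right) + 99\right) = - 121 \left(3 \left(-12\right) + 99\right) = - 121 \left(-36 + 99\right) = \left(-121\right) 63 = -7623$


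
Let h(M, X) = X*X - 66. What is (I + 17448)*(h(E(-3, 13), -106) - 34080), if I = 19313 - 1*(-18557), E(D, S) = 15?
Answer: -1267335380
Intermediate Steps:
I = 37870 (I = 19313 + 18557 = 37870)
h(M, X) = -66 + X² (h(M, X) = X² - 66 = -66 + X²)
(I + 17448)*(h(E(-3, 13), -106) - 34080) = (37870 + 17448)*((-66 + (-106)²) - 34080) = 55318*((-66 + 11236) - 34080) = 55318*(11170 - 34080) = 55318*(-22910) = -1267335380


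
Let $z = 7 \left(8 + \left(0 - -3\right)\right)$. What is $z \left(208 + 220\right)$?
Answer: $32956$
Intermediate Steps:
$z = 77$ ($z = 7 \left(8 + \left(0 + 3\right)\right) = 7 \left(8 + 3\right) = 7 \cdot 11 = 77$)
$z \left(208 + 220\right) = 77 \left(208 + 220\right) = 77 \cdot 428 = 32956$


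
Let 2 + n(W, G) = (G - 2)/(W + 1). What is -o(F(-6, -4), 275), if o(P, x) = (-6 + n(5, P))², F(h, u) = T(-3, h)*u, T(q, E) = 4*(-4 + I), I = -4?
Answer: -169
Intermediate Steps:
T(q, E) = -32 (T(q, E) = 4*(-4 - 4) = 4*(-8) = -32)
n(W, G) = -2 + (-2 + G)/(1 + W) (n(W, G) = -2 + (G - 2)/(W + 1) = -2 + (-2 + G)/(1 + W))
F(h, u) = -32*u
o(P, x) = (-25/3 + P/6)² (o(P, x) = (-6 + (-4 + P - 2*5)/(1 + 5))² = (-6 + (-4 + P - 10)/6)² = (-6 + (-14 + P)/6)² = (-6 + (-7/3 + P/6))² = (-25/3 + P/6)²)
-o(F(-6, -4), 275) = -(-50 - 32*(-4))²/36 = -(-50 + 128)²/36 = -78²/36 = -6084/36 = -1*169 = -169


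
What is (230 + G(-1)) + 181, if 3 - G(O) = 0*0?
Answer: 414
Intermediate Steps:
G(O) = 3 (G(O) = 3 - 0*0 = 3 - 1*0 = 3 + 0 = 3)
(230 + G(-1)) + 181 = (230 + 3) + 181 = 233 + 181 = 414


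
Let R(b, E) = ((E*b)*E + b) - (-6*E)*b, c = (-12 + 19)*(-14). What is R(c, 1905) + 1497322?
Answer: -355267366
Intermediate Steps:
c = -98 (c = 7*(-14) = -98)
R(b, E) = b + b*E² + 6*E*b (R(b, E) = (b*E² + b) - (-6)*E*b = (b + b*E²) + 6*E*b = b + b*E² + 6*E*b)
R(c, 1905) + 1497322 = -98*(1 + 1905² + 6*1905) + 1497322 = -98*(1 + 3629025 + 11430) + 1497322 = -98*3640456 + 1497322 = -356764688 + 1497322 = -355267366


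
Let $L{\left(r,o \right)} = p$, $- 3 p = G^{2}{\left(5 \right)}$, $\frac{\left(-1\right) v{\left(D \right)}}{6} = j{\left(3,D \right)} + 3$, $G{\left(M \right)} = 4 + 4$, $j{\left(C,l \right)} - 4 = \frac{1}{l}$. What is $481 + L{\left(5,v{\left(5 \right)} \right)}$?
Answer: $\frac{1379}{3} \approx 459.67$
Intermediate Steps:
$j{\left(C,l \right)} = 4 + \frac{1}{l}$
$G{\left(M \right)} = 8$
$v{\left(D \right)} = -42 - \frac{6}{D}$ ($v{\left(D \right)} = - 6 \left(\left(4 + \frac{1}{D}\right) + 3\right) = - 6 \left(7 + \frac{1}{D}\right) = -42 - \frac{6}{D}$)
$p = - \frac{64}{3}$ ($p = - \frac{8^{2}}{3} = \left(- \frac{1}{3}\right) 64 = - \frac{64}{3} \approx -21.333$)
$L{\left(r,o \right)} = - \frac{64}{3}$
$481 + L{\left(5,v{\left(5 \right)} \right)} = 481 - \frac{64}{3} = \frac{1379}{3}$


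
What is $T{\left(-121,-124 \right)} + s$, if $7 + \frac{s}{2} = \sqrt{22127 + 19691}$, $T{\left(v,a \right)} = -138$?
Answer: $-152 + 2 \sqrt{41818} \approx 256.99$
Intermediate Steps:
$s = -14 + 2 \sqrt{41818}$ ($s = -14 + 2 \sqrt{22127 + 19691} = -14 + 2 \sqrt{41818} \approx 394.99$)
$T{\left(-121,-124 \right)} + s = -138 - \left(14 - 2 \sqrt{41818}\right) = -152 + 2 \sqrt{41818}$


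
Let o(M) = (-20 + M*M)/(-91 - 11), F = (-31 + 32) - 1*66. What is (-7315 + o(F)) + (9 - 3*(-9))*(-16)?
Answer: -809087/102 ≈ -7932.2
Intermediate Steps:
F = -65 (F = 1 - 66 = -65)
o(M) = 10/51 - M²/102 (o(M) = (-20 + M²)/(-102) = (-20 + M²)*(-1/102) = 10/51 - M²/102)
(-7315 + o(F)) + (9 - 3*(-9))*(-16) = (-7315 + (10/51 - 1/102*(-65)²)) + (9 - 3*(-9))*(-16) = (-7315 + (10/51 - 1/102*4225)) + (9 + 27)*(-16) = (-7315 + (10/51 - 4225/102)) + 36*(-16) = (-7315 - 4205/102) - 576 = -750335/102 - 576 = -809087/102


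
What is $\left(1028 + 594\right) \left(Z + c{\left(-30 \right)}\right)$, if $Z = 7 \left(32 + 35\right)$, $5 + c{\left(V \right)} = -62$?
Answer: $652044$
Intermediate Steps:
$c{\left(V \right)} = -67$ ($c{\left(V \right)} = -5 - 62 = -67$)
$Z = 469$ ($Z = 7 \cdot 67 = 469$)
$\left(1028 + 594\right) \left(Z + c{\left(-30 \right)}\right) = \left(1028 + 594\right) \left(469 - 67\right) = 1622 \cdot 402 = 652044$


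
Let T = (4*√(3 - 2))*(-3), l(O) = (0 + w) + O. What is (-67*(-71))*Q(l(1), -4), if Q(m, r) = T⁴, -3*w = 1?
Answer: 98641152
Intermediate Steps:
w = -⅓ (w = -⅓*1 = -⅓ ≈ -0.33333)
l(O) = -⅓ + O (l(O) = (0 - ⅓) + O = -⅓ + O)
T = -12 (T = (4*√1)*(-3) = (4*1)*(-3) = 4*(-3) = -12)
Q(m, r) = 20736 (Q(m, r) = (-12)⁴ = 20736)
(-67*(-71))*Q(l(1), -4) = -67*(-71)*20736 = 4757*20736 = 98641152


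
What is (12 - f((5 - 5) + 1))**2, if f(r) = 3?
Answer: 81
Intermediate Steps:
(12 - f((5 - 5) + 1))**2 = (12 - 1*3)**2 = (12 - 3)**2 = 9**2 = 81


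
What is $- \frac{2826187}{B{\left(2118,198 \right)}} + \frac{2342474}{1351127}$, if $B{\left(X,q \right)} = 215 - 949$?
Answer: $\frac{3820256938665}{991727218} \approx 3852.1$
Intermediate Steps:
$B{\left(X,q \right)} = -734$
$- \frac{2826187}{B{\left(2118,198 \right)}} + \frac{2342474}{1351127} = - \frac{2826187}{-734} + \frac{2342474}{1351127} = \left(-2826187\right) \left(- \frac{1}{734}\right) + 2342474 \cdot \frac{1}{1351127} = \frac{2826187}{734} + \frac{2342474}{1351127} = \frac{3820256938665}{991727218}$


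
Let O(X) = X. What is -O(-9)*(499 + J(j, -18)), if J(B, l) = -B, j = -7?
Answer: 4554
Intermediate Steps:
-O(-9)*(499 + J(j, -18)) = -(-9)*(499 - 1*(-7)) = -(-9)*(499 + 7) = -(-9)*506 = -1*(-4554) = 4554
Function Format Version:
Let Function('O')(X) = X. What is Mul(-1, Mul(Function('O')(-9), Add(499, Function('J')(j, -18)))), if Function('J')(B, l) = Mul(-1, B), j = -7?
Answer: 4554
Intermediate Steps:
Mul(-1, Mul(Function('O')(-9), Add(499, Function('J')(j, -18)))) = Mul(-1, Mul(-9, Add(499, Mul(-1, -7)))) = Mul(-1, Mul(-9, Add(499, 7))) = Mul(-1, Mul(-9, 506)) = Mul(-1, -4554) = 4554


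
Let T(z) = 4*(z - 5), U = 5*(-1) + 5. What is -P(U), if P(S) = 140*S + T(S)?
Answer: 20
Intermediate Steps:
U = 0 (U = -5 + 5 = 0)
T(z) = -20 + 4*z (T(z) = 4*(-5 + z) = -20 + 4*z)
P(S) = -20 + 144*S (P(S) = 140*S + (-20 + 4*S) = -20 + 144*S)
-P(U) = -(-20 + 144*0) = -(-20 + 0) = -1*(-20) = 20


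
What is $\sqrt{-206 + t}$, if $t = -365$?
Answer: $i \sqrt{571} \approx 23.896 i$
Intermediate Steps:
$\sqrt{-206 + t} = \sqrt{-206 - 365} = \sqrt{-571} = i \sqrt{571}$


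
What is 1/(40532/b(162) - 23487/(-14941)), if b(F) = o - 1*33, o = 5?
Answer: -104587/151232744 ≈ -0.00069156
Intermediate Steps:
b(F) = -28 (b(F) = 5 - 1*33 = 5 - 33 = -28)
1/(40532/b(162) - 23487/(-14941)) = 1/(40532/(-28) - 23487/(-14941)) = 1/(40532*(-1/28) - 23487*(-1/14941)) = 1/(-10133/7 + 23487/14941) = 1/(-151232744/104587) = -104587/151232744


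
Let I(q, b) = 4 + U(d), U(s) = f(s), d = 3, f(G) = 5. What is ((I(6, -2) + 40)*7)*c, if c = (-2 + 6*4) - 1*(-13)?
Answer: 12005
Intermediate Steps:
U(s) = 5
I(q, b) = 9 (I(q, b) = 4 + 5 = 9)
c = 35 (c = (-2 + 24) + 13 = 22 + 13 = 35)
((I(6, -2) + 40)*7)*c = ((9 + 40)*7)*35 = (49*7)*35 = 343*35 = 12005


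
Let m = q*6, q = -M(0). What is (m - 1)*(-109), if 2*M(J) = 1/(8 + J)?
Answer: 1199/8 ≈ 149.88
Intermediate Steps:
M(J) = 1/(2*(8 + J))
q = -1/16 (q = -1/(2*(8 + 0)) = -1/(2*8) = -1*1/16 = -1/16 ≈ -0.062500)
m = -3/8 (m = -1/16*6 = -3/8 ≈ -0.37500)
(m - 1)*(-109) = (-3/8 - 1)*(-109) = -11/8*(-109) = 1199/8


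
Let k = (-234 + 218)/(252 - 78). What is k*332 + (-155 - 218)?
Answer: -35107/87 ≈ -403.53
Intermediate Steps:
k = -8/87 (k = -16/174 = -16*1/174 = -8/87 ≈ -0.091954)
k*332 + (-155 - 218) = -8/87*332 + (-155 - 218) = -2656/87 - 373 = -35107/87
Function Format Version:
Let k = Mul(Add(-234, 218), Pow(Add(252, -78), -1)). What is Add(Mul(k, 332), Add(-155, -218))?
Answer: Rational(-35107, 87) ≈ -403.53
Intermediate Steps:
k = Rational(-8, 87) (k = Mul(-16, Pow(174, -1)) = Mul(-16, Rational(1, 174)) = Rational(-8, 87) ≈ -0.091954)
Add(Mul(k, 332), Add(-155, -218)) = Add(Mul(Rational(-8, 87), 332), Add(-155, -218)) = Add(Rational(-2656, 87), -373) = Rational(-35107, 87)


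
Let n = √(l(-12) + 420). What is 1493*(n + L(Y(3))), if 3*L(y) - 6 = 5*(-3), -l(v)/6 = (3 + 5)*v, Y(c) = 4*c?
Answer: -4479 + 2986*√249 ≈ 42639.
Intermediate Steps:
l(v) = -48*v (l(v) = -6*(3 + 5)*v = -48*v)
L(y) = -3 (L(y) = 2 + (5*(-3))/3 = 2 + (⅓)*(-15) = 2 - 5 = -3)
n = 2*√249 (n = √(-48*(-12) + 420) = √(576 + 420) = √996 = 2*√249 ≈ 31.559)
1493*(n + L(Y(3))) = 1493*(2*√249 - 3) = 1493*(-3 + 2*√249) = -4479 + 2986*√249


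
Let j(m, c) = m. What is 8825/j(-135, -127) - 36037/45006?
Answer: -26802863/405054 ≈ -66.171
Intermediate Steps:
8825/j(-135, -127) - 36037/45006 = 8825/(-135) - 36037/45006 = 8825*(-1/135) - 36037*1/45006 = -1765/27 - 36037/45006 = -26802863/405054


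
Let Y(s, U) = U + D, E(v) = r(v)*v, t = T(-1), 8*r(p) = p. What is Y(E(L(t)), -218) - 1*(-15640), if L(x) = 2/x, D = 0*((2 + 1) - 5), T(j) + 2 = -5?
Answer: 15422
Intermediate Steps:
r(p) = p/8
T(j) = -7 (T(j) = -2 - 5 = -7)
D = 0 (D = 0*(3 - 5) = 0*(-2) = 0)
t = -7
E(v) = v²/8 (E(v) = (v/8)*v = v²/8)
Y(s, U) = U (Y(s, U) = U + 0 = U)
Y(E(L(t)), -218) - 1*(-15640) = -218 - 1*(-15640) = -218 + 15640 = 15422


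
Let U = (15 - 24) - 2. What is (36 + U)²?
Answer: 625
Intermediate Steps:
U = -11 (U = -9 - 2 = -11)
(36 + U)² = (36 - 11)² = 25² = 625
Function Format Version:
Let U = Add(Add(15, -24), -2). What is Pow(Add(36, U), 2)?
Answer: 625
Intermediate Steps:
U = -11 (U = Add(-9, -2) = -11)
Pow(Add(36, U), 2) = Pow(Add(36, -11), 2) = Pow(25, 2) = 625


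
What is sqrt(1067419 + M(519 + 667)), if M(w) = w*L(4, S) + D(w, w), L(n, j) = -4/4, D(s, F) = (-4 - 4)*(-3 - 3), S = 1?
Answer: sqrt(1066281) ≈ 1032.6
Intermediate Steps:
D(s, F) = 48 (D(s, F) = -8*(-6) = 48)
L(n, j) = -1 (L(n, j) = -4*1/4 = -1)
M(w) = 48 - w (M(w) = w*(-1) + 48 = -w + 48 = 48 - w)
sqrt(1067419 + M(519 + 667)) = sqrt(1067419 + (48 - (519 + 667))) = sqrt(1067419 + (48 - 1*1186)) = sqrt(1067419 + (48 - 1186)) = sqrt(1067419 - 1138) = sqrt(1066281)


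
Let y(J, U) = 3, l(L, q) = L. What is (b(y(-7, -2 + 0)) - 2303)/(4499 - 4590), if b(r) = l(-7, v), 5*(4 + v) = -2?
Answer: 330/13 ≈ 25.385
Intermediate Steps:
v = -22/5 (v = -4 + (⅕)*(-2) = -4 - ⅖ = -22/5 ≈ -4.4000)
b(r) = -7
(b(y(-7, -2 + 0)) - 2303)/(4499 - 4590) = (-7 - 2303)/(4499 - 4590) = -2310/(-91) = -2310*(-1/91) = 330/13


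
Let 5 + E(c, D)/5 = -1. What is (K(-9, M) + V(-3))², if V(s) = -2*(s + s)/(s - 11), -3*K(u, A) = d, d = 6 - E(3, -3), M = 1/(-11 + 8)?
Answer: 8100/49 ≈ 165.31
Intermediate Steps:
E(c, D) = -30 (E(c, D) = -25 + 5*(-1) = -25 - 5 = -30)
M = -⅓ (M = 1/(-3) = -⅓ ≈ -0.33333)
d = 36 (d = 6 - 1*(-30) = 6 + 30 = 36)
K(u, A) = -12 (K(u, A) = -⅓*36 = -12)
V(s) = -4*s/(-11 + s) (V(s) = -2*2*s/(-11 + s) = -4*s/(-11 + s))
(K(-9, M) + V(-3))² = (-12 - 4*(-3)/(-11 - 3))² = (-12 - 4*(-3)/(-14))² = (-12 - 4*(-3)*(-1/14))² = (-12 - 6/7)² = (-90/7)² = 8100/49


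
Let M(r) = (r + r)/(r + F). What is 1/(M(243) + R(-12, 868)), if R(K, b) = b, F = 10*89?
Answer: 1133/983930 ≈ 0.0011515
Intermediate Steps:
F = 890
M(r) = 2*r/(890 + r) (M(r) = (r + r)/(r + 890) = (2*r)/(890 + r) = 2*r/(890 + r))
1/(M(243) + R(-12, 868)) = 1/(2*243/(890 + 243) + 868) = 1/(2*243/1133 + 868) = 1/(2*243*(1/1133) + 868) = 1/(486/1133 + 868) = 1/(983930/1133) = 1133/983930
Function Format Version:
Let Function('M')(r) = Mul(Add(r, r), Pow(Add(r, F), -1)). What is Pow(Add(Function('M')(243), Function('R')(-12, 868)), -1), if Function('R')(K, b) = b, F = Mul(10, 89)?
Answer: Rational(1133, 983930) ≈ 0.0011515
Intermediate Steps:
F = 890
Function('M')(r) = Mul(2, r, Pow(Add(890, r), -1)) (Function('M')(r) = Mul(Add(r, r), Pow(Add(r, 890), -1)) = Mul(Mul(2, r), Pow(Add(890, r), -1)) = Mul(2, r, Pow(Add(890, r), -1)))
Pow(Add(Function('M')(243), Function('R')(-12, 868)), -1) = Pow(Add(Mul(2, 243, Pow(Add(890, 243), -1)), 868), -1) = Pow(Add(Mul(2, 243, Pow(1133, -1)), 868), -1) = Pow(Add(Mul(2, 243, Rational(1, 1133)), 868), -1) = Pow(Add(Rational(486, 1133), 868), -1) = Pow(Rational(983930, 1133), -1) = Rational(1133, 983930)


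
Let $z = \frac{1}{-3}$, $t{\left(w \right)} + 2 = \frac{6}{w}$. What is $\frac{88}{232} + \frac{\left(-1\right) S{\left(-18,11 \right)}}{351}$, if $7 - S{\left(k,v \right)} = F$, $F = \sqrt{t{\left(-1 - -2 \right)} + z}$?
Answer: $\frac{3658}{10179} + \frac{\sqrt{33}}{1053} \approx 0.36482$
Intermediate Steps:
$t{\left(w \right)} = -2 + \frac{6}{w}$
$z = - \frac{1}{3} \approx -0.33333$
$F = \frac{\sqrt{33}}{3}$ ($F = \sqrt{\left(-2 + \frac{6}{-1 - -2}\right) - \frac{1}{3}} = \sqrt{\left(-2 + \frac{6}{-1 + 2}\right) - \frac{1}{3}} = \sqrt{\left(-2 + \frac{6}{1}\right) - \frac{1}{3}} = \sqrt{\left(-2 + 6 \cdot 1\right) - \frac{1}{3}} = \sqrt{\left(-2 + 6\right) - \frac{1}{3}} = \sqrt{4 - \frac{1}{3}} = \sqrt{\frac{11}{3}} = \frac{\sqrt{33}}{3} \approx 1.9149$)
$S{\left(k,v \right)} = 7 - \frac{\sqrt{33}}{3}$
$\frac{88}{232} + \frac{\left(-1\right) S{\left(-18,11 \right)}}{351} = \frac{88}{232} + \frac{\left(-1\right) \left(7 - \frac{\sqrt{33}}{3}\right)}{351} = 88 \cdot \frac{1}{232} + \left(-7 + \frac{\sqrt{33}}{3}\right) \frac{1}{351} = \frac{11}{29} - \left(\frac{7}{351} - \frac{\sqrt{33}}{1053}\right) = \frac{3658}{10179} + \frac{\sqrt{33}}{1053}$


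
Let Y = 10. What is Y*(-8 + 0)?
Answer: -80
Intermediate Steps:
Y*(-8 + 0) = 10*(-8 + 0) = 10*(-8) = -80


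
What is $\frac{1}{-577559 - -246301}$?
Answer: $- \frac{1}{331258} \approx -3.0188 \cdot 10^{-6}$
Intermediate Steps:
$\frac{1}{-577559 - -246301} = \frac{1}{-577559 + 246301} = \frac{1}{-331258} = - \frac{1}{331258}$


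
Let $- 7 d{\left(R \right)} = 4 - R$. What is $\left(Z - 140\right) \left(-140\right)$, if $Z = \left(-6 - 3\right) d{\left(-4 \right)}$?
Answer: $18160$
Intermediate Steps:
$d{\left(R \right)} = - \frac{4}{7} + \frac{R}{7}$ ($d{\left(R \right)} = - \frac{4 - R}{7} = - \frac{4}{7} + \frac{R}{7}$)
$Z = \frac{72}{7}$ ($Z = \left(-6 - 3\right) \left(- \frac{4}{7} + \frac{1}{7} \left(-4\right)\right) = - 9 \left(- \frac{4}{7} - \frac{4}{7}\right) = \left(-9\right) \left(- \frac{8}{7}\right) = \frac{72}{7} \approx 10.286$)
$\left(Z - 140\right) \left(-140\right) = \left(\frac{72}{7} - 140\right) \left(-140\right) = \left(- \frac{908}{7}\right) \left(-140\right) = 18160$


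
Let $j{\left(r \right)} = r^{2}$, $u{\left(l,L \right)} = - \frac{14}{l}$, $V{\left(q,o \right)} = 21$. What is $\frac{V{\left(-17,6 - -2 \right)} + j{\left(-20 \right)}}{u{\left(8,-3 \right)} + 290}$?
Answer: $\frac{1684}{1153} \approx 1.4605$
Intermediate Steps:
$\frac{V{\left(-17,6 - -2 \right)} + j{\left(-20 \right)}}{u{\left(8,-3 \right)} + 290} = \frac{21 + \left(-20\right)^{2}}{- \frac{14}{8} + 290} = \frac{21 + 400}{\left(-14\right) \frac{1}{8} + 290} = \frac{421}{- \frac{7}{4} + 290} = \frac{421}{\frac{1153}{4}} = 421 \cdot \frac{4}{1153} = \frac{1684}{1153}$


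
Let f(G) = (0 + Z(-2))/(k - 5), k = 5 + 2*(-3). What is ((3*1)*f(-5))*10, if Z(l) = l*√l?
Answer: 10*I*√2 ≈ 14.142*I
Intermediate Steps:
Z(l) = l^(3/2)
k = -1 (k = 5 - 6 = -1)
f(G) = I*√2/3 (f(G) = (0 + (-2)^(3/2))/(-1 - 5) = (0 - 2*I*√2)/(-6) = -2*I*√2*(-⅙) = I*√2/3)
((3*1)*f(-5))*10 = ((3*1)*(I*√2/3))*10 = (3*(I*√2/3))*10 = (I*√2)*10 = 10*I*√2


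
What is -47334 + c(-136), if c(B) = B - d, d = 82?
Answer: -47552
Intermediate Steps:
c(B) = -82 + B (c(B) = B - 1*82 = B - 82 = -82 + B)
-47334 + c(-136) = -47334 + (-82 - 136) = -47334 - 218 = -47552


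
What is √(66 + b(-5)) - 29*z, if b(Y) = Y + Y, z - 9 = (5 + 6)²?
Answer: -3770 + 2*√14 ≈ -3762.5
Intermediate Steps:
z = 130 (z = 9 + (5 + 6)² = 9 + 11² = 9 + 121 = 130)
b(Y) = 2*Y
√(66 + b(-5)) - 29*z = √(66 + 2*(-5)) - 29*130 = √(66 - 10) - 3770 = √56 - 3770 = 2*√14 - 3770 = -3770 + 2*√14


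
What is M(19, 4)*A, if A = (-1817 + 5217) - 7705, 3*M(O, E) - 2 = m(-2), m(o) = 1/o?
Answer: -4305/2 ≈ -2152.5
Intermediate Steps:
M(O, E) = ½ (M(O, E) = ⅔ + (⅓)/(-2) = ⅔ + (⅓)*(-½) = ⅔ - ⅙ = ½)
A = -4305 (A = 3400 - 7705 = -4305)
M(19, 4)*A = (½)*(-4305) = -4305/2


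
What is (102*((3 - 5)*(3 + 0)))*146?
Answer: -89352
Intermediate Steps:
(102*((3 - 5)*(3 + 0)))*146 = (102*(-2*3))*146 = (102*(-6))*146 = -612*146 = -89352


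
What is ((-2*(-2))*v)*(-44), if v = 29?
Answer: -5104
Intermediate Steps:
((-2*(-2))*v)*(-44) = (-2*(-2)*29)*(-44) = (4*29)*(-44) = 116*(-44) = -5104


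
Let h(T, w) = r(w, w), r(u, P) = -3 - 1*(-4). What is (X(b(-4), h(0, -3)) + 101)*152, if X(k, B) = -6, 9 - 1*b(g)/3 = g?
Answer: 14440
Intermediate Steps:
b(g) = 27 - 3*g
r(u, P) = 1 (r(u, P) = -3 + 4 = 1)
h(T, w) = 1
(X(b(-4), h(0, -3)) + 101)*152 = (-6 + 101)*152 = 95*152 = 14440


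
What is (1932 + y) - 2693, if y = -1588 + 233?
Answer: -2116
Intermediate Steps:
y = -1355
(1932 + y) - 2693 = (1932 - 1355) - 2693 = 577 - 2693 = -2116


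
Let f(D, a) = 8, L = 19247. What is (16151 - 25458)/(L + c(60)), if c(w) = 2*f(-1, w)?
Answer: -9307/19263 ≈ -0.48315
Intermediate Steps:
c(w) = 16 (c(w) = 2*8 = 16)
(16151 - 25458)/(L + c(60)) = (16151 - 25458)/(19247 + 16) = -9307/19263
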